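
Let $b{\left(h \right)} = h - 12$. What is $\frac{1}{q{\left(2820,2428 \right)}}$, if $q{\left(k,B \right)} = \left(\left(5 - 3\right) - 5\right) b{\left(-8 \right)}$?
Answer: $\frac{1}{60} \approx 0.016667$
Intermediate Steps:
$b{\left(h \right)} = -12 + h$ ($b{\left(h \right)} = h - 12 = -12 + h$)
$q{\left(k,B \right)} = 60$ ($q{\left(k,B \right)} = \left(\left(5 - 3\right) - 5\right) \left(-12 - 8\right) = \left(2 - 5\right) \left(-20\right) = \left(-3\right) \left(-20\right) = 60$)
$\frac{1}{q{\left(2820,2428 \right)}} = \frac{1}{60}$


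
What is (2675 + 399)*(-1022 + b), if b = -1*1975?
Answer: -9212778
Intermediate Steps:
b = -1975
(2675 + 399)*(-1022 + b) = (2675 + 399)*(-1022 - 1975) = 3074*(-2997) = -9212778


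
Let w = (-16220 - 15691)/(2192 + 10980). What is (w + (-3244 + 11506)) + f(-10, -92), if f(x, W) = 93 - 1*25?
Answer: 109690849/13172 ≈ 8327.6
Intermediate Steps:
f(x, W) = 68 (f(x, W) = 93 - 25 = 68)
w = -31911/13172 ≈ -2.4226
(w + (-3244 + 11506)) + f(-10, -92) = (-31911/13172 + (-3244 + 11506)) + 68 = (-31911/13172 + 8262) + 68 = 108795153/13172 + 68 = 109690849/13172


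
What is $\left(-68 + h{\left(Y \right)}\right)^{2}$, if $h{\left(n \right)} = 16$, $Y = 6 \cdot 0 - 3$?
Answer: $2704$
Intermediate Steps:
$Y = -3$ ($Y = 0 - 3 = -3$)
$\left(-68 + h{\left(Y \right)}\right)^{2} = \left(-68 + 16\right)^{2} = \left(-52\right)^{2} = 2704$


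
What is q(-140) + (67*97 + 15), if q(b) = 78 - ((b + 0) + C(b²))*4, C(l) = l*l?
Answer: -1536632848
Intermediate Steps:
C(l) = l²
q(b) = 78 - 4*b - 4*b⁴ (q(b) = 78 - ((b + 0) + (b²)²)*4 = 78 - (b + b⁴)*4 = 78 - (4*b + 4*b⁴) = 78 + (-4*b - 4*b⁴) = 78 - 4*b - 4*b⁴)
q(-140) + (67*97 + 15) = (78 - 4*(-140) - 4*(-140)⁴) + (67*97 + 15) = (78 + 560 - 4*384160000) + (6499 + 15) = (78 + 560 - 1536640000) + 6514 = -1536639362 + 6514 = -1536632848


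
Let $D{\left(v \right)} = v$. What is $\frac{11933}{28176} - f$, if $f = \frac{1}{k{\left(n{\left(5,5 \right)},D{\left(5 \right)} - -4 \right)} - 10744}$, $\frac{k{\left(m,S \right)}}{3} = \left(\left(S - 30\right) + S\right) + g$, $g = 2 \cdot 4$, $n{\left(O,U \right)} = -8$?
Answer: $\frac{32094881}{75765264} \approx 0.42361$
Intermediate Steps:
$g = 8$
$k{\left(m,S \right)} = -66 + 6 S$ ($k{\left(m,S \right)} = 3 \left(\left(\left(S - 30\right) + S\right) + 8\right) = 3 \left(\left(\left(-30 + S\right) + S\right) + 8\right) = 3 \left(\left(-30 + 2 S\right) + 8\right) = 3 \left(-22 + 2 S\right) = -66 + 6 S$)
$f = - \frac{1}{10756}$ ($f = \frac{1}{\left(-66 + 6 \left(5 - -4\right)\right) - 10744} = \frac{1}{\left(-66 + 6 \left(5 + 4\right)\right) - 10744} = \frac{1}{\left(-66 + 6 \cdot 9\right) - 10744} = \frac{1}{\left(-66 + 54\right) - 10744} = \frac{1}{-12 - 10744} = \frac{1}{-10756} = - \frac{1}{10756} \approx -9.2971 \cdot 10^{-5}$)
$\frac{11933}{28176} - f = \frac{11933}{28176} - - \frac{1}{10756} = 11933 \cdot \frac{1}{28176} + \frac{1}{10756} = \frac{11933}{28176} + \frac{1}{10756} = \frac{32094881}{75765264}$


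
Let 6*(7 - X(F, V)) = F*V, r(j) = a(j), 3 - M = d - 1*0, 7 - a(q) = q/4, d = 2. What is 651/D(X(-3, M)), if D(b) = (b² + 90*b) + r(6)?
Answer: 372/421 ≈ 0.88361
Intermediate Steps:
a(q) = 7 - q/4
M = 1 (M = 3 - (2 - 1*0) = 3 - (2 + 0) = 3 - 1*2 = 3 - 2 = 1)
r(j) = 7 - j/4
X(F, V) = 7 - F*V/6
D(b) = 11/2 + b² + 90*b (D(b) = (b² + 90*b) + (7 - ¼*6) = (b² + 90*b) + (7 - 3/2) = (b² + 90*b) + 11/2 = 11/2 + b² + 90*b)
651/D(X(-3, M)) = 651/(11/2 + (7 - ⅙*(-3)*1)² + 90*(7 - ⅙*(-3)*1)) = 651/(11/2 + (7 + ½)² + 90*(7 + ½)) = 651/(11/2 + (15/2)² + 90*(15/2)) = 651/(11/2 + 225/4 + 675) = 651/(2947/4) = 651*(4/2947) = 372/421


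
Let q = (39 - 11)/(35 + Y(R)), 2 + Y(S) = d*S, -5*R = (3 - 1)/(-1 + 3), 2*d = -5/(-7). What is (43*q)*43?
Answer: 724808/461 ≈ 1572.3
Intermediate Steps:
d = 5/14 (d = (-5/(-7))/2 = (-5*(-⅐))/2 = (½)*(5/7) = 5/14 ≈ 0.35714)
R = -⅕ (R = -(3 - 1)/(5*(-1 + 3)) = -2/(5*2) = -⅕*1 = -⅕ ≈ -0.20000)
Y(S) = -2 + 5*S/14
q = 392/461 (q = (39 - 11)/(35 + (-2 + (5/14)*(-⅕))) = 28/(35 + (-2 - 1/14)) = 28/(35 - 29/14) = 28/(461/14) = 28*(14/461) = 392/461 ≈ 0.85033)
(43*q)*43 = (43*(392/461))*43 = (16856/461)*43 = 724808/461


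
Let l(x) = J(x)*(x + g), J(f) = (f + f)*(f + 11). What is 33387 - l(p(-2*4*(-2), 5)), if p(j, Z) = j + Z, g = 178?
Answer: -234069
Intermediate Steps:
J(f) = 2*f*(11 + f) (J(f) = (2*f)*(11 + f) = 2*f*(11 + f))
p(j, Z) = Z + j
l(x) = 2*x*(11 + x)*(178 + x) (l(x) = (2*x*(11 + x))*(x + 178) = (2*x*(11 + x))*(178 + x) = 2*x*(11 + x)*(178 + x))
33387 - l(p(-2*4*(-2), 5)) = 33387 - 2*(5 - 2*4*(-2))*(11 + (5 - 2*4*(-2)))*(178 + (5 - 2*4*(-2))) = 33387 - 2*(5 - 8*(-2))*(11 + (5 - 8*(-2)))*(178 + (5 - 8*(-2))) = 33387 - 2*(5 + 16)*(11 + (5 + 16))*(178 + (5 + 16)) = 33387 - 2*21*(11 + 21)*(178 + 21) = 33387 - 2*21*32*199 = 33387 - 1*267456 = 33387 - 267456 = -234069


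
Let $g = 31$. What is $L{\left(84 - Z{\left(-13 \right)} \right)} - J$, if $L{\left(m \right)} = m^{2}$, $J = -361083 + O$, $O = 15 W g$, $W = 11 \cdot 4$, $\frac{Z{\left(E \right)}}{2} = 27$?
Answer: $341523$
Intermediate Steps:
$Z{\left(E \right)} = 54$ ($Z{\left(E \right)} = 2 \cdot 27 = 54$)
$W = 44$
$O = 20460$ ($O = 15 \cdot 44 \cdot 31 = 660 \cdot 31 = 20460$)
$J = -340623$ ($J = -361083 + 20460 = -340623$)
$L{\left(84 - Z{\left(-13 \right)} \right)} - J = \left(84 - 54\right)^{2} - -340623 = \left(84 - 54\right)^{2} + 340623 = 30^{2} + 340623 = 900 + 340623 = 341523$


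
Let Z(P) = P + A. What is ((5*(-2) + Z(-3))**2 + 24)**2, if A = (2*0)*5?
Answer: 37249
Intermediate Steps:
A = 0 (A = 0*5 = 0)
Z(P) = P (Z(P) = P + 0 = P)
((5*(-2) + Z(-3))**2 + 24)**2 = ((5*(-2) - 3)**2 + 24)**2 = ((-10 - 3)**2 + 24)**2 = ((-13)**2 + 24)**2 = (169 + 24)**2 = 193**2 = 37249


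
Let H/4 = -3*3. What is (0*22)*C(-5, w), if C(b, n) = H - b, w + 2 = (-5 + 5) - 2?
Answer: 0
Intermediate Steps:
H = -36 (H = 4*(-3*3) = 4*(-9) = -36)
w = -4 (w = -2 + ((-5 + 5) - 2) = -2 + (0 - 2) = -2 - 2 = -4)
C(b, n) = -36 - b
(0*22)*C(-5, w) = (0*22)*(-36 - 1*(-5)) = 0*(-36 + 5) = 0*(-31) = 0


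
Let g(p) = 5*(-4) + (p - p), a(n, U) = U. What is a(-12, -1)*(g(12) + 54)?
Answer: -34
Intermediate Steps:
g(p) = -20 (g(p) = -20 + 0 = -20)
a(-12, -1)*(g(12) + 54) = -(-20 + 54) = -1*34 = -34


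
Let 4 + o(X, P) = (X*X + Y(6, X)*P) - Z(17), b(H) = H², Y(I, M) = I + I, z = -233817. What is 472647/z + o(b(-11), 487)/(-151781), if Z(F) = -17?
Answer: -25510538391/11829659359 ≈ -2.1565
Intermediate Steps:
Y(I, M) = 2*I
o(X, P) = 13 + X² + 12*P (o(X, P) = -4 + ((X*X + (2*6)*P) - 1*(-17)) = -4 + ((X² + 12*P) + 17) = -4 + (17 + X² + 12*P) = 13 + X² + 12*P)
472647/z + o(b(-11), 487)/(-151781) = 472647/(-233817) + (13 + ((-11)²)² + 12*487)/(-151781) = 472647*(-1/233817) + (13 + 121² + 5844)*(-1/151781) = -157549/77939 + (13 + 14641 + 5844)*(-1/151781) = -157549/77939 + 20498*(-1/151781) = -157549/77939 - 20498/151781 = -25510538391/11829659359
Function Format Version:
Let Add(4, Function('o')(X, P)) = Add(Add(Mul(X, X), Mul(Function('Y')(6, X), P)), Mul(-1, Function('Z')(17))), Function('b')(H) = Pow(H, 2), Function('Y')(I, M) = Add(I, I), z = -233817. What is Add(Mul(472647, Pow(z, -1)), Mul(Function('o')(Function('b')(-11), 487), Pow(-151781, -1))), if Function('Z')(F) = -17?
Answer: Rational(-25510538391, 11829659359) ≈ -2.1565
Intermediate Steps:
Function('Y')(I, M) = Mul(2, I)
Function('o')(X, P) = Add(13, Pow(X, 2), Mul(12, P)) (Function('o')(X, P) = Add(-4, Add(Add(Mul(X, X), Mul(Mul(2, 6), P)), Mul(-1, -17))) = Add(-4, Add(Add(Pow(X, 2), Mul(12, P)), 17)) = Add(-4, Add(17, Pow(X, 2), Mul(12, P))) = Add(13, Pow(X, 2), Mul(12, P)))
Add(Mul(472647, Pow(z, -1)), Mul(Function('o')(Function('b')(-11), 487), Pow(-151781, -1))) = Add(Mul(472647, Pow(-233817, -1)), Mul(Add(13, Pow(Pow(-11, 2), 2), Mul(12, 487)), Pow(-151781, -1))) = Add(Mul(472647, Rational(-1, 233817)), Mul(Add(13, Pow(121, 2), 5844), Rational(-1, 151781))) = Add(Rational(-157549, 77939), Mul(Add(13, 14641, 5844), Rational(-1, 151781))) = Add(Rational(-157549, 77939), Mul(20498, Rational(-1, 151781))) = Add(Rational(-157549, 77939), Rational(-20498, 151781)) = Rational(-25510538391, 11829659359)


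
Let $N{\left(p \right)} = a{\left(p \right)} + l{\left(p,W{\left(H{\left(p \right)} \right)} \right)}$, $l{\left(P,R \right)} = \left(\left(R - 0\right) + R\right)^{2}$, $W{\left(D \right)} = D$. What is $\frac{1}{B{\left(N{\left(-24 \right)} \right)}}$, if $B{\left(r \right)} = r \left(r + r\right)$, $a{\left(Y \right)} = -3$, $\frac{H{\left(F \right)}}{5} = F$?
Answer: $\frac{1}{6634828818} \approx 1.5072 \cdot 10^{-10}$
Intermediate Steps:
$H{\left(F \right)} = 5 F$
$l{\left(P,R \right)} = 4 R^{2}$ ($l{\left(P,R \right)} = \left(\left(R + 0\right) + R\right)^{2} = \left(R + R\right)^{2} = \left(2 R\right)^{2} = 4 R^{2}$)
$N{\left(p \right)} = -3 + 100 p^{2}$ ($N{\left(p \right)} = -3 + 4 \left(5 p\right)^{2} = -3 + 4 \cdot 25 p^{2} = -3 + 100 p^{2}$)
$B{\left(r \right)} = 2 r^{2}$ ($B{\left(r \right)} = r 2 r = 2 r^{2}$)
$\frac{1}{B{\left(N{\left(-24 \right)} \right)}} = \frac{1}{2 \left(-3 + 100 \left(-24\right)^{2}\right)^{2}} = \frac{1}{2 \left(-3 + 100 \cdot 576\right)^{2}} = \frac{1}{2 \left(-3 + 57600\right)^{2}} = \frac{1}{2 \cdot 57597^{2}} = \frac{1}{2 \cdot 3317414409} = \frac{1}{6634828818}$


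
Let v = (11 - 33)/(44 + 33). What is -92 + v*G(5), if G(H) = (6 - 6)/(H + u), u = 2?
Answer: -92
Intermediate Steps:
G(H) = 0 (G(H) = (6 - 6)/(H + 2) = 0/(2 + H) = 0)
v = -2/7 (v = -22/77 = -22*1/77 = -2/7 ≈ -0.28571)
-92 + v*G(5) = -92 - 2/7*0 = -92 + 0 = -92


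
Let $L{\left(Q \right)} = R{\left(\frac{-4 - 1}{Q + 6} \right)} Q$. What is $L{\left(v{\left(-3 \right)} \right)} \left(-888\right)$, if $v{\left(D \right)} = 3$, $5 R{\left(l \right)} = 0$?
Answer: $0$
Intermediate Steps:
$R{\left(l \right)} = 0$ ($R{\left(l \right)} = \frac{1}{5} \cdot 0 = 0$)
$L{\left(Q \right)} = 0$ ($L{\left(Q \right)} = 0 Q = 0$)
$L{\left(v{\left(-3 \right)} \right)} \left(-888\right) = 0 \left(-888\right) = 0$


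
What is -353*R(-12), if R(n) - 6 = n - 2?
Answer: 2824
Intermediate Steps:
R(n) = 4 + n (R(n) = 6 + (n - 2) = 6 + (-2 + n) = 4 + n)
-353*R(-12) = -353*(4 - 12) = -353*(-8) = 2824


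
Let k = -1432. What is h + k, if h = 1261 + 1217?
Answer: 1046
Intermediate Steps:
h = 2478
h + k = 2478 - 1432 = 1046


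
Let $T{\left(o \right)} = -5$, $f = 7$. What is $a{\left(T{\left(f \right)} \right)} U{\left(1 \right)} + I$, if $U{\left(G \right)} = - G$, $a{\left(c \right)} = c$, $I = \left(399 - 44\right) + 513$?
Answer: $873$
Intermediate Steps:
$I = 868$ ($I = 355 + 513 = 868$)
$a{\left(T{\left(f \right)} \right)} U{\left(1 \right)} + I = - 5 \left(\left(-1\right) 1\right) + 868 = \left(-5\right) \left(-1\right) + 868 = 5 + 868 = 873$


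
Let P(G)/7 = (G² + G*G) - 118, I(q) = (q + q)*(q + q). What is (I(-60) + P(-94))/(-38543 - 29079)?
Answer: -68639/33811 ≈ -2.0301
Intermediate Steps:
I(q) = 4*q² (I(q) = (2*q)*(2*q) = 4*q²)
P(G) = -826 + 14*G² (P(G) = 7*((G² + G*G) - 118) = 7*((G² + G²) - 118) = 7*(2*G² - 118) = 7*(-118 + 2*G²) = -826 + 14*G²)
(I(-60) + P(-94))/(-38543 - 29079) = (4*(-60)² + (-826 + 14*(-94)²))/(-38543 - 29079) = (4*3600 + (-826 + 14*8836))/(-67622) = (14400 + (-826 + 123704))*(-1/67622) = (14400 + 122878)*(-1/67622) = 137278*(-1/67622) = -68639/33811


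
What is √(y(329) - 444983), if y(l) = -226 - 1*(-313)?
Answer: 4*I*√27806 ≈ 667.0*I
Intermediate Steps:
y(l) = 87 (y(l) = -226 + 313 = 87)
√(y(329) - 444983) = √(87 - 444983) = √(-444896) = 4*I*√27806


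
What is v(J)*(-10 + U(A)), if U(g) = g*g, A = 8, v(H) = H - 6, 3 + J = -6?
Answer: -810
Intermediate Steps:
J = -9 (J = -3 - 6 = -9)
v(H) = -6 + H
U(g) = g²
v(J)*(-10 + U(A)) = (-6 - 9)*(-10 + 8²) = -15*(-10 + 64) = -15*54 = -810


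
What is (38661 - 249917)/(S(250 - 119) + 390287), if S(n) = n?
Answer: -105628/195209 ≈ -0.54110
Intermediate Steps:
(38661 - 249917)/(S(250 - 119) + 390287) = (38661 - 249917)/((250 - 119) + 390287) = -211256/(131 + 390287) = -211256/390418 = -211256*1/390418 = -105628/195209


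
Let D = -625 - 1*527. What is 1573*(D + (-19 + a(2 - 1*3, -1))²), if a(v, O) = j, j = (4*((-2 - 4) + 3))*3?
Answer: 2946229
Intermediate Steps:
D = -1152 (D = -625 - 527 = -1152)
j = -36 (j = (4*(-6 + 3))*3 = (4*(-3))*3 = -12*3 = -36)
a(v, O) = -36
1573*(D + (-19 + a(2 - 1*3, -1))²) = 1573*(-1152 + (-19 - 36)²) = 1573*(-1152 + (-55)²) = 1573*(-1152 + 3025) = 1573*1873 = 2946229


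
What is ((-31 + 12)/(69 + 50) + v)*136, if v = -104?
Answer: -99160/7 ≈ -14166.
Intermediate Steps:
((-31 + 12)/(69 + 50) + v)*136 = ((-31 + 12)/(69 + 50) - 104)*136 = (-19/119 - 104)*136 = -12395/119*136 = -99160/7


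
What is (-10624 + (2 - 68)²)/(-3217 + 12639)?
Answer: -3134/4711 ≈ -0.66525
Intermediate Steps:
(-10624 + (2 - 68)²)/(-3217 + 12639) = (-10624 + (-66)²)/9422 = (-10624 + 4356)*(1/9422) = -6268*1/9422 = -3134/4711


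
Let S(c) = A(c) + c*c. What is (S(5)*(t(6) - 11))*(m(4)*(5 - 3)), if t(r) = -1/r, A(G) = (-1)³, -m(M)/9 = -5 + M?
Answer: -4824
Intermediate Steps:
m(M) = 45 - 9*M (m(M) = -9*(-5 + M) = 45 - 9*M)
A(G) = -1
S(c) = -1 + c² (S(c) = -1 + c*c = -1 + c²)
(S(5)*(t(6) - 11))*(m(4)*(5 - 3)) = ((-1 + 5²)*(-1/6 - 11))*((45 - 9*4)*(5 - 3)) = ((-1 + 25)*(-1*⅙ - 11))*((45 - 36)*2) = (24*(-⅙ - 11))*(9*2) = (24*(-67/6))*18 = -268*18 = -4824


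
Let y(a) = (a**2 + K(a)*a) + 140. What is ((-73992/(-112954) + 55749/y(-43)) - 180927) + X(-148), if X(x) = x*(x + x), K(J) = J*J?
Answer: -600305080568579/4377984086 ≈ -1.3712e+5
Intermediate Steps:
K(J) = J**2
X(x) = 2*x**2 (X(x) = x*(2*x) = 2*x**2)
y(a) = 140 + a**2 + a**3 (y(a) = (a**2 + a**2*a) + 140 = (a**2 + a**3) + 140 = 140 + a**2 + a**3)
((-73992/(-112954) + 55749/y(-43)) - 180927) + X(-148) = ((-73992/(-112954) + 55749/(140 + (-43)**2 + (-43)**3)) - 180927) + 2*(-148)**2 = ((-73992*(-1/112954) + 55749/(140 + 1849 - 79507)) - 180927) + 2*21904 = ((36996/56477 + 55749/(-77518)) - 180927) + 43808 = ((36996/56477 + 55749*(-1/77518)) - 180927) + 43808 = ((36996/56477 - 55749/77518) - 180927) + 43808 = (-280680345/4377984086 - 180927) + 43808 = -792095807408067/4377984086 + 43808 = -600305080568579/4377984086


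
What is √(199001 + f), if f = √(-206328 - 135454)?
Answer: √(199001 + I*√341782) ≈ 446.1 + 0.6553*I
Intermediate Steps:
f = I*√341782 (f = √(-341782) = I*√341782 ≈ 584.62*I)
√(199001 + f) = √(199001 + I*√341782)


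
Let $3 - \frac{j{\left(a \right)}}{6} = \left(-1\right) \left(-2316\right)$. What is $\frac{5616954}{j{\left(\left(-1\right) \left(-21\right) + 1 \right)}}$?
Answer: $- \frac{312053}{771} \approx -404.74$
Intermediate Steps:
$j{\left(a \right)} = -13878$ ($j{\left(a \right)} = 18 - 6 \left(\left(-1\right) \left(-2316\right)\right) = 18 - 13896 = -13878$)
$\frac{5616954}{j{\left(\left(-1\right) \left(-21\right) + 1 \right)}} = \frac{5616954}{-13878} = 5616954 \left(- \frac{1}{13878}\right) = - \frac{312053}{771}$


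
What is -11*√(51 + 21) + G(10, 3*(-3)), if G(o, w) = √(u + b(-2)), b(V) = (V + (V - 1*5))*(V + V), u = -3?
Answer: √33 - 66*√2 ≈ -87.594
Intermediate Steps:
b(V) = 2*V*(-5 + 2*V) (b(V) = (V + (V - 5))*(2*V) = (V + (-5 + V))*(2*V) = (-5 + 2*V)*(2*V) = 2*V*(-5 + 2*V))
G(o, w) = √33 (G(o, w) = √(-3 + 2*(-2)*(-5 + 2*(-2))) = √(-3 + 2*(-2)*(-5 - 4)) = √(-3 + 2*(-2)*(-9)) = √(-3 + 36) = √33)
-11*√(51 + 21) + G(10, 3*(-3)) = -11*√(51 + 21) + √33 = -66*√2 + √33 = √33 - 66*√2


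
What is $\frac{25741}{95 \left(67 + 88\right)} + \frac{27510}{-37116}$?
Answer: $\frac{91719701}{91088850} \approx 1.0069$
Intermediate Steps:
$\frac{25741}{95 \left(67 + 88\right)} + \frac{27510}{-37116} = \frac{25741}{95 \cdot 155} + 27510 \left(- \frac{1}{37116}\right) = \frac{25741}{14725} - \frac{4585}{6186} = \frac{91719701}{91088850}$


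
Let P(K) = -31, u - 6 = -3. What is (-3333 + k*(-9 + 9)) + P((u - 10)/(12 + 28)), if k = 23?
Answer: -3364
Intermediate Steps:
u = 3 (u = 6 - 3 = 3)
(-3333 + k*(-9 + 9)) + P((u - 10)/(12 + 28)) = (-3333 + 23*(-9 + 9)) - 31 = (-3333 + 23*0) - 31 = (-3333 + 0) - 31 = -3333 - 31 = -3364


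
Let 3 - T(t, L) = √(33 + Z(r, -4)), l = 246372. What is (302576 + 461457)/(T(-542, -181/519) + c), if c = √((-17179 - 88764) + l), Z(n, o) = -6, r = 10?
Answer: 764033/(3 - 3*√3 + 19*√389) ≈ 2050.9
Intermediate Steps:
T(t, L) = 3 - 3*√3 (T(t, L) = 3 - √(33 - 6) = 3 - √27 = 3 - 3*√3)
c = 19*√389 (c = √((-17179 - 88764) + 246372) = √(-105943 + 246372) = √140429 = 19*√389 ≈ 374.74)
(302576 + 461457)/(T(-542, -181/519) + c) = (302576 + 461457)/((3 - 3*√3) + 19*√389) = 764033/(3 - 3*√3 + 19*√389)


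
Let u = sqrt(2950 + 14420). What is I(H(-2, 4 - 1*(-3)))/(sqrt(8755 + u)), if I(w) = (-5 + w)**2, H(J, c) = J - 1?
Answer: 64/sqrt(8755 + 3*sqrt(1930)) ≈ 0.67890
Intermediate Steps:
H(J, c) = -1 + J
u = 3*sqrt(1930) (u = sqrt(17370) = 3*sqrt(1930) ≈ 131.80)
I(H(-2, 4 - 1*(-3)))/(sqrt(8755 + u)) = (-5 + (-1 - 2))**2/(sqrt(8755 + 3*sqrt(1930))) = (-5 - 3)**2/sqrt(8755 + 3*sqrt(1930)) = (-8)**2/sqrt(8755 + 3*sqrt(1930)) = 64/sqrt(8755 + 3*sqrt(1930))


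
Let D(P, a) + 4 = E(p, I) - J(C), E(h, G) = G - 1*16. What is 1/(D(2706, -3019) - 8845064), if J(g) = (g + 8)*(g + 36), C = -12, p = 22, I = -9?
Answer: -1/8844997 ≈ -1.1306e-7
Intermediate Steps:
E(h, G) = -16 + G (E(h, G) = G - 16 = -16 + G)
J(g) = (8 + g)*(36 + g)
D(P, a) = 67 (D(P, a) = -4 + ((-16 - 9) - (288 + (-12)² + 44*(-12))) = -4 + (-25 - (288 + 144 - 528)) = -4 + (-25 - 1*(-96)) = -4 + (-25 + 96) = -4 + 71 = 67)
1/(D(2706, -3019) - 8845064) = 1/(67 - 8845064) = 1/(-8844997) = -1/8844997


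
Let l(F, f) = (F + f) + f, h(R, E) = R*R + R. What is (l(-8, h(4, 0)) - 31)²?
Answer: 1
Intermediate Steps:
h(R, E) = R + R² (h(R, E) = R² + R = R + R²)
l(F, f) = F + 2*f
(l(-8, h(4, 0)) - 31)² = ((-8 + 2*(4*(1 + 4))) - 31)² = ((-8 + 2*(4*5)) - 31)² = ((-8 + 2*20) - 31)² = ((-8 + 40) - 31)² = (32 - 31)² = 1² = 1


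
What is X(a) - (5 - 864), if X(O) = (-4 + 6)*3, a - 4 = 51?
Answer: 865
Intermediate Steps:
a = 55 (a = 4 + 51 = 55)
X(O) = 6 (X(O) = 2*3 = 6)
X(a) - (5 - 864) = 6 - (5 - 864) = 6 - 1*(-859) = 6 + 859 = 865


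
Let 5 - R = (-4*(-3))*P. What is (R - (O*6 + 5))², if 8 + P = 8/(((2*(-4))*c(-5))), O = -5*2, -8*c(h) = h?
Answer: 767376/25 ≈ 30695.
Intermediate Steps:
c(h) = -h/8
O = -10
P = -48/5 (P = -8 + 8/(((2*(-4))*(-⅛*(-5)))) = -8 + 8/((-8*5/8)) = -8 + 8/(-5) = -8 + 8*(-⅕) = -8 - 8/5 = -48/5 ≈ -9.6000)
R = 601/5 (R = 5 - (-4*(-3))*(-48)/5 = 5 - 12*(-48)/5 = 5 - 1*(-576/5) = 5 + 576/5 = 601/5 ≈ 120.20)
(R - (O*6 + 5))² = (601/5 - (-10*6 + 5))² = (601/5 - (-60 + 5))² = (601/5 - 1*(-55))² = (601/5 + 55)² = (876/5)² = 767376/25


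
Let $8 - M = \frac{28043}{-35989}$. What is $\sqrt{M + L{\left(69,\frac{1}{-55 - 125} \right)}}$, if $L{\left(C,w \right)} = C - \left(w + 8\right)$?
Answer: $\frac{\sqrt{96726772805}}{37230} \approx 8.3537$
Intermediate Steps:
$L{\left(C,w \right)} = -8 + C - w$ ($L{\left(C,w \right)} = C - \left(8 + w\right) = -8 + C - w$)
$M = \frac{10895}{1241}$ ($M = 8 - \frac{28043}{-35989} = 8 - 28043 \left(- \frac{1}{35989}\right) = 8 - - \frac{967}{1241} = 8 + \frac{967}{1241} = \frac{10895}{1241} \approx 8.7792$)
$\sqrt{M + L{\left(69,\frac{1}{-55 - 125} \right)}} = \sqrt{\frac{10895}{1241} - \left(-61 + \frac{1}{-55 - 125}\right)} = \sqrt{\frac{10895}{1241} - - \frac{10981}{180}} = \sqrt{\frac{10895}{1241} + \left(-8 + 69 + \frac{1}{180}\right)} = \sqrt{\frac{10895}{1241} + \frac{10981}{180}} = \sqrt{\frac{15588521}{223380}} = \frac{\sqrt{96726772805}}{37230}$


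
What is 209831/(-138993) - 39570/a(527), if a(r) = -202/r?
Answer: 1449216425204/14038293 ≈ 1.0323e+5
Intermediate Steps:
209831/(-138993) - 39570/a(527) = 209831/(-138993) - 39570/((-202/527)) = 209831*(-1/138993) - 39570/((-202*1/527)) = -209831/138993 - 39570/(-202/527) = -209831/138993 - 39570*(-527/202) = -209831/138993 + 10426695/101 = 1449216425204/14038293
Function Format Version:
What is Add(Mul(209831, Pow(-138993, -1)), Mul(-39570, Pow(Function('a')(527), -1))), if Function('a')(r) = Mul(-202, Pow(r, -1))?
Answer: Rational(1449216425204, 14038293) ≈ 1.0323e+5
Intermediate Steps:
Add(Mul(209831, Pow(-138993, -1)), Mul(-39570, Pow(Function('a')(527), -1))) = Add(Mul(209831, Pow(-138993, -1)), Mul(-39570, Pow(Mul(-202, Pow(527, -1)), -1))) = Add(Mul(209831, Rational(-1, 138993)), Mul(-39570, Pow(Mul(-202, Rational(1, 527)), -1))) = Add(Rational(-209831, 138993), Mul(-39570, Pow(Rational(-202, 527), -1))) = Add(Rational(-209831, 138993), Mul(-39570, Rational(-527, 202))) = Add(Rational(-209831, 138993), Rational(10426695, 101)) = Rational(1449216425204, 14038293)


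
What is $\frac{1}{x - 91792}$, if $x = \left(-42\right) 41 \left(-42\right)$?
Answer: $- \frac{1}{19468} \approx -5.1366 \cdot 10^{-5}$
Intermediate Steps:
$x = 72324$ ($x = \left(-1722\right) \left(-42\right) = 72324$)
$\frac{1}{x - 91792} = \frac{1}{72324 - 91792} = \frac{1}{-19468} = - \frac{1}{19468}$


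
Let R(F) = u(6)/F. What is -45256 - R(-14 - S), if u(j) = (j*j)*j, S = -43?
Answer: -1312640/29 ≈ -45263.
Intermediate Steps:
u(j) = j³ (u(j) = j²*j = j³)
R(F) = 216/F (R(F) = 6³/F = 216/F)
-45256 - R(-14 - S) = -45256 - 216/(-14 - 1*(-43)) = -45256 - 216/(-14 + 43) = -45256 - 216/29 = -1312640/29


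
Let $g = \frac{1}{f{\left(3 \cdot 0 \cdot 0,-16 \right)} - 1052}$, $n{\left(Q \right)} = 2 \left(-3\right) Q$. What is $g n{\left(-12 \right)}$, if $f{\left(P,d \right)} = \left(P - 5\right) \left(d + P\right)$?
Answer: $- \frac{2}{27} \approx -0.074074$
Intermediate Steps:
$n{\left(Q \right)} = - 6 Q$
$f{\left(P,d \right)} = \left(-5 + P\right) \left(P + d\right)$
$g = - \frac{1}{972}$ ($g = \frac{1}{\left(\left(3 \cdot 0 \cdot 0\right)^{2} - 5 \cdot 3 \cdot 0 \cdot 0 - -80 + 3 \cdot 0 \cdot 0 \left(-16\right)\right) - 1052} = \frac{1}{\left(\left(0 \cdot 0\right)^{2} - 5 \cdot 0 \cdot 0 + 80 + 0 \cdot 0 \left(-16\right)\right) - 1052} = \frac{1}{\left(0^{2} - 0 + 80 + 0 \left(-16\right)\right) - 1052} = \frac{1}{\left(0 + 0 + 80 + 0\right) - 1052} = \frac{1}{80 - 1052} = \frac{1}{-972} = - \frac{1}{972} \approx -0.0010288$)
$g n{\left(-12 \right)} = - \frac{\left(-6\right) \left(-12\right)}{972} = \left(- \frac{1}{972}\right) 72 = - \frac{2}{27}$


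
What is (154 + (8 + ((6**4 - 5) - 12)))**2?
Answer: 2076481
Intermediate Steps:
(154 + (8 + ((6**4 - 5) - 12)))**2 = (154 + (8 + ((1296 - 5) - 12)))**2 = (154 + (8 + (1291 - 12)))**2 = (154 + (8 + 1279))**2 = (154 + 1287)**2 = 1441**2 = 2076481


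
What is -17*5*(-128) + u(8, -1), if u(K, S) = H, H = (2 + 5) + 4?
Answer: 10891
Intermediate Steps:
H = 11 (H = 7 + 4 = 11)
u(K, S) = 11
-17*5*(-128) + u(8, -1) = -17*5*(-128) + 11 = -85*(-128) + 11 = 10880 + 11 = 10891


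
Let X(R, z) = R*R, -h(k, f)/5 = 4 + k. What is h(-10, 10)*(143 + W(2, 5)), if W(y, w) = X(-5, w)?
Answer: 5040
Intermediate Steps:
h(k, f) = -20 - 5*k (h(k, f) = -5*(4 + k) = -20 - 5*k)
X(R, z) = R²
W(y, w) = 25 (W(y, w) = (-5)² = 25)
h(-10, 10)*(143 + W(2, 5)) = (-20 - 5*(-10))*(143 + 25) = (-20 + 50)*168 = 30*168 = 5040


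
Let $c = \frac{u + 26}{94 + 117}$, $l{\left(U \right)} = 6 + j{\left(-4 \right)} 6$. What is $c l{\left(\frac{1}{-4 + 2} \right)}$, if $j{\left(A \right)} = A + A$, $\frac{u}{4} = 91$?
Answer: $- \frac{16380}{211} \approx -77.63$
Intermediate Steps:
$u = 364$ ($u = 4 \cdot 91 = 364$)
$j{\left(A \right)} = 2 A$
$l{\left(U \right)} = -42$ ($l{\left(U \right)} = 6 + 2 \left(-4\right) 6 = 6 - 48 = -42$)
$c = \frac{390}{211}$ ($c = \frac{364 + 26}{94 + 117} = \frac{390}{211} \approx 1.8483$)
$c l{\left(\frac{1}{-4 + 2} \right)} = \frac{390}{211} \left(-42\right) = - \frac{16380}{211}$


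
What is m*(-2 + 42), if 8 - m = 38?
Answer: -1200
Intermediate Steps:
m = -30 (m = 8 - 1*38 = 8 - 38 = -30)
m*(-2 + 42) = -30*(-2 + 42) = -30*40 = -1200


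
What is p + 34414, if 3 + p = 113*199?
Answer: 56898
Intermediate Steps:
p = 22484 (p = -3 + 113*199 = -3 + 22487 = 22484)
p + 34414 = 22484 + 34414 = 56898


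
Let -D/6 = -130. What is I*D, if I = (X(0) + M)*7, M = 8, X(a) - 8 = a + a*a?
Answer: 87360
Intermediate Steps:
X(a) = 8 + a + a² (X(a) = 8 + (a + a*a) = 8 + (a + a²) = 8 + a + a²)
D = 780 (D = -6*(-130) = 780)
I = 112 (I = ((8 + 0 + 0²) + 8)*7 = ((8 + 0 + 0) + 8)*7 = (8 + 8)*7 = 16*7 = 112)
I*D = 112*780 = 87360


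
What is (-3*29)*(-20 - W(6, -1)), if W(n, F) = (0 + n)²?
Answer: 4872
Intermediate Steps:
W(n, F) = n²
(-3*29)*(-20 - W(6, -1)) = (-3*29)*(-20 - 1*6²) = -87*(-20 - 1*36) = -87*(-20 - 36) = -87*(-56) = 4872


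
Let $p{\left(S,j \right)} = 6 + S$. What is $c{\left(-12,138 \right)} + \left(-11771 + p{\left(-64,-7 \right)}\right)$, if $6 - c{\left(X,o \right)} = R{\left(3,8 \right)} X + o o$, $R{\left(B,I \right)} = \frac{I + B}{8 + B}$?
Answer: $-30855$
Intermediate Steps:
$R{\left(B,I \right)} = \frac{B + I}{8 + B}$
$c{\left(X,o \right)} = 6 - X - o^{2}$ ($c{\left(X,o \right)} = 6 - \left(\frac{3 + 8}{8 + 3} X + o o\right) = 6 - \left(\frac{1}{11} \cdot 11 X + o^{2}\right) = 6 - \left(1 X + o^{2}\right) = 6 - \left(X + o^{2}\right) = 6 - X - o^{2}$)
$c{\left(-12,138 \right)} + \left(-11771 + p{\left(-64,-7 \right)}\right) = \left(6 - -12 - 138^{2}\right) + \left(-11771 + \left(6 - 64\right)\right) = \left(6 + 12 - 19044\right) - 11829 = -19026 - 11829 = -30855$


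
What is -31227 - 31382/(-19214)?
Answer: -23075546/739 ≈ -31225.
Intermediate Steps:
-31227 - 31382/(-19214) = -31227 - 31382*(-1/19214) = -31227 + 1207/739 = -23075546/739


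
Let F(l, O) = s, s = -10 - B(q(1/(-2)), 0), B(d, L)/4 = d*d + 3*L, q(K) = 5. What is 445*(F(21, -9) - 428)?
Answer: -239410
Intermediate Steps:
B(d, L) = 4*d² + 12*L (B(d, L) = 4*(d*d + 3*L) = 4*(d² + 3*L) = 4*d² + 12*L)
s = -110 (s = -10 - (4*5² + 12*0) = -10 - (4*25 + 0) = -10 - (100 + 0) = -10 - 1*100 = -10 - 100 = -110)
F(l, O) = -110
445*(F(21, -9) - 428) = 445*(-110 - 428) = 445*(-538) = -239410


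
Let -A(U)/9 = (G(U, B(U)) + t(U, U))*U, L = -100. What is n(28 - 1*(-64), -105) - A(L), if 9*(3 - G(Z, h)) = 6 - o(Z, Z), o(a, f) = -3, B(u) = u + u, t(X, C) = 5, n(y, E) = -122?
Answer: -6422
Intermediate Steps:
B(u) = 2*u
G(Z, h) = 2 (G(Z, h) = 3 - (6 - 1*(-3))/9 = 3 - (6 + 3)/9 = 3 - 1/9*9 = 3 - 1 = 2)
A(U) = -63*U (A(U) = -9*(2 + 5)*U = -63*U)
n(28 - 1*(-64), -105) - A(L) = -122 - (-63)*(-100) = -122 - 1*6300 = -122 - 6300 = -6422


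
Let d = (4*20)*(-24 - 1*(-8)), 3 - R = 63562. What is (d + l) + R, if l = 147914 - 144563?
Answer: -61488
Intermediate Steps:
R = -63559 (R = 3 - 1*63562 = 3 - 63562 = -63559)
d = -1280 (d = 80*(-24 + 8) = 80*(-16) = -1280)
l = 3351
(d + l) + R = (-1280 + 3351) - 63559 = 2071 - 63559 = -61488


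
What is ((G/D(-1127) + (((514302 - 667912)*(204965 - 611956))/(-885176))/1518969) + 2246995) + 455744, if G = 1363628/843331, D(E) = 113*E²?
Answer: 31418029753050646769969631772861/11624515091378270553519852 ≈ 2.7027e+6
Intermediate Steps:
G = 1363628/843331 (G = 1363628*(1/843331) = 1363628/843331 ≈ 1.6170)
((G/D(-1127) + (((514302 - 667912)*(204965 - 611956))/(-885176))/1518969) + 2246995) + 455744 = ((1363628/(843331*((113*(-1127)²))) + (((514302 - 667912)*(204965 - 611956))/(-885176))/1518969) + 2246995) + 455744 = ((1363628/(843331*((113*1270129))) + (-153610*(-406991)*(-1/885176))*(1/1518969)) + 2246995) + 455744 = (((1363628/843331)/143524577 + (62517887510*(-1/885176))*(1/1518969)) + 2246995) + 455744 = (((1363628/843331)*(1/143524577) - 31258943755/442588*1/1518969) + 2246995) + 455744 = ((194804/17291246435141 - 31258943755/672277451772) + 2246995) + 455744 = (-540505968807580059501767/11624515091378270553519852 + 2246995) + 455744 = 26120226747245548234826280342973/11624515091378270553519852 + 455744 = 31418029753050646769969631772861/11624515091378270553519852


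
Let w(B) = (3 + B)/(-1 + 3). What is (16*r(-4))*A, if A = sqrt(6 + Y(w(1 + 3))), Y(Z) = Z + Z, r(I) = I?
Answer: -64*sqrt(13) ≈ -230.76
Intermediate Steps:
w(B) = 3/2 + B/2 (w(B) = (3 + B)/2 = (3 + B)*(1/2) = 3/2 + B/2)
Y(Z) = 2*Z
A = sqrt(13) (A = sqrt(6 + 2*(3/2 + (1 + 3)/2)) = sqrt(6 + 2*(3/2 + (1/2)*4)) = sqrt(6 + 2*(3/2 + 2)) = sqrt(6 + 2*(7/2)) = sqrt(6 + 7) = sqrt(13) ≈ 3.6056)
(16*r(-4))*A = (16*(-4))*sqrt(13) = -64*sqrt(13)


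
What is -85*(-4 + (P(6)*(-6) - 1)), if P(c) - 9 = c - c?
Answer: 5015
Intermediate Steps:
P(c) = 9 (P(c) = 9 + (c - c) = 9 + 0 = 9)
-85*(-4 + (P(6)*(-6) - 1)) = -85*(-4 + (9*(-6) - 1)) = -85*(-4 + (-54 - 1)) = -85*(-4 - 55) = -85*(-59) = 5015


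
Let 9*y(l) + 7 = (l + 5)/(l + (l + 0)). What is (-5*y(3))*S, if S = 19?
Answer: 1615/27 ≈ 59.815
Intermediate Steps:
y(l) = -7/9 + (5 + l)/(18*l) (y(l) = -7/9 + ((l + 5)/(l + (l + 0)))/9 = -7/9 + ((5 + l)/(l + l))/9 = -7/9 + ((5 + l)/((2*l)))/9 = -7/9 + ((5 + l)*(1/(2*l)))/9 = -7/9 + ((5 + l)/(2*l))/9 = -7/9 + (5 + l)/(18*l))
(-5*y(3))*S = -5*(5 - 13*3)/(18*3)*19 = -5*(5 - 39)/(18*3)*19 = -5*(-34)/(18*3)*19 = -5*(-17/27)*19 = (85/27)*19 = 1615/27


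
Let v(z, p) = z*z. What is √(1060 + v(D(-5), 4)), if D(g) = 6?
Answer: 2*√274 ≈ 33.106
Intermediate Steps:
v(z, p) = z²
√(1060 + v(D(-5), 4)) = √(1060 + 6²) = √(1060 + 36) = √1096 = 2*√274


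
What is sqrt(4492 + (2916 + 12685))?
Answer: sqrt(20093) ≈ 141.75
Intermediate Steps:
sqrt(4492 + (2916 + 12685)) = sqrt(4492 + 15601) = sqrt(20093)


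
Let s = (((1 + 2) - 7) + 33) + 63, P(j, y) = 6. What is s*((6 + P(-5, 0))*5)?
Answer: 5520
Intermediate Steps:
s = 92 (s = ((3 - 7) + 33) + 63 = (-4 + 33) + 63 = 29 + 63 = 92)
s*((6 + P(-5, 0))*5) = 92*((6 + 6)*5) = 92*(12*5) = 92*60 = 5520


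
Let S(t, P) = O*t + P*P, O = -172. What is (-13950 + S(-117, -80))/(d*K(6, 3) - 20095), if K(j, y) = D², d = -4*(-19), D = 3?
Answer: -12574/19411 ≈ -0.64778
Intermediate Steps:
d = 76
K(j, y) = 9 (K(j, y) = 3² = 9)
S(t, P) = P² - 172*t (S(t, P) = -172*t + P*P = -172*t + P² = P² - 172*t)
(-13950 + S(-117, -80))/(d*K(6, 3) - 20095) = (-13950 + ((-80)² - 172*(-117)))/(76*9 - 20095) = (-13950 + (6400 + 20124))/(684 - 20095) = (-13950 + 26524)/(-19411) = 12574*(-1/19411) = -12574/19411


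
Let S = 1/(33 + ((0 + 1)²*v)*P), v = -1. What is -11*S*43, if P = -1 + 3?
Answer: -473/31 ≈ -15.258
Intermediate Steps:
P = 2
S = 1/31 (S = 1/(33 + ((0 + 1)²*(-1))*2) = 1/(33 + (1²*(-1))*2) = 1/(33 + (1*(-1))*2) = 1/(33 - 1*2) = 1/(33 - 2) = 1/31 ≈ 0.032258)
-11*S*43 = -11*1/31*43 = -11/31*43 = -473/31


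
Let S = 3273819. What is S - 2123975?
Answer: 1149844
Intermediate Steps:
S - 2123975 = 3273819 - 2123975 = 1149844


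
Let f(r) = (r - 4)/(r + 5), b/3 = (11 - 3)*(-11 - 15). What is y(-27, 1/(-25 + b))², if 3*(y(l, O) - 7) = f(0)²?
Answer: 292681/5625 ≈ 52.032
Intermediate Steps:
b = -624 (b = 3*((11 - 3)*(-11 - 15)) = 3*(8*(-26)) = 3*(-208) = -624)
f(r) = (-4 + r)/(5 + r)
y(l, O) = 541/75 (y(l, O) = 7 + ((-4 + 0)/(5 + 0))²/3 = 7 + (-4/5)²/3 = 7 + ((⅕)*(-4))²/3 = 7 + (-⅘)²/3 = 7 + (⅓)*(16/25) = 7 + 16/75 = 541/75)
y(-27, 1/(-25 + b))² = (541/75)² = 292681/5625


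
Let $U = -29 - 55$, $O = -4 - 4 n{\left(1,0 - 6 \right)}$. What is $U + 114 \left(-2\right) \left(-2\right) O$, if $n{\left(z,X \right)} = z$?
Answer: $-3732$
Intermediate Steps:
$O = -8$ ($O = -4 - 4 = -8$)
$U = -84$
$U + 114 \left(-2\right) \left(-2\right) O = -84 + 114 \left(-2\right) \left(-2\right) \left(-8\right) = -84 + 114 \cdot 4 \left(-8\right) = -84 + 114 \left(-32\right) = -84 - 3648 = -3732$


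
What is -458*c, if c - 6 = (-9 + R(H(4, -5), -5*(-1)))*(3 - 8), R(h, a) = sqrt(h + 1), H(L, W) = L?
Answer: -23358 + 2290*sqrt(5) ≈ -18237.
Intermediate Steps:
R(h, a) = sqrt(1 + h)
c = 51 - 5*sqrt(5) (c = 6 + (-9 + sqrt(1 + 4))*(3 - 8) = 6 + (-9 + sqrt(5))*(-5) = 6 + (45 - 5*sqrt(5)) = 51 - 5*sqrt(5) ≈ 39.820)
-458*c = -458*(51 - 5*sqrt(5)) = -23358 + 2290*sqrt(5)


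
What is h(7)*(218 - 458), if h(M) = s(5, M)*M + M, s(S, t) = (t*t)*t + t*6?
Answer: -648480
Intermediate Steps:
s(S, t) = t³ + 6*t (s(S, t) = t²*t + 6*t = t³ + 6*t)
h(M) = M + M²*(6 + M²) (h(M) = (M*(6 + M²))*M + M = M²*(6 + M²) + M = M + M²*(6 + M²))
h(7)*(218 - 458) = (7*(1 + 7*(6 + 7²)))*(218 - 458) = (7*(1 + 7*(6 + 49)))*(-240) = (7*(1 + 7*55))*(-240) = (7*(1 + 385))*(-240) = (7*386)*(-240) = 2702*(-240) = -648480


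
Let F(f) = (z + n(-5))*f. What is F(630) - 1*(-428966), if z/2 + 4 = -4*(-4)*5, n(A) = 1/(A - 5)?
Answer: 524663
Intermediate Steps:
n(A) = 1/(-5 + A)
z = 152 (z = -8 + 2*(-4*(-4)*5) = -8 + 2*(16*5) = -8 + 2*80 = -8 + 160 = 152)
F(f) = 1519*f/10 (F(f) = (152 + 1/(-5 - 5))*f = (152 + 1/(-10))*f = (152 - ⅒)*f = 1519*f/10)
F(630) - 1*(-428966) = (1519/10)*630 - 1*(-428966) = 95697 + 428966 = 524663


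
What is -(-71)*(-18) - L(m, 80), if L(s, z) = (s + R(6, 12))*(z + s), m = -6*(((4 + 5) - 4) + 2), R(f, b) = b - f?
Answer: 90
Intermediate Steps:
m = -42 (m = -6*((9 - 4) + 2) = -6*(5 + 2) = -6*7 = -42)
L(s, z) = (6 + s)*(s + z) (L(s, z) = (s + (12 - 1*6))*(z + s) = (s + (12 - 6))*(s + z) = (s + 6)*(s + z) = (6 + s)*(s + z))
-(-71)*(-18) - L(m, 80) = -(-71)*(-18) - ((-42)² + 6*(-42) + 6*80 - 42*80) = -1*1278 - (1764 - 252 + 480 - 3360) = -1278 - 1*(-1368) = -1278 + 1368 = 90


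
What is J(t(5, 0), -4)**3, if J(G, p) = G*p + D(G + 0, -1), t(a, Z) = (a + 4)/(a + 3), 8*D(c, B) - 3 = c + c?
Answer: -1860867/32768 ≈ -56.789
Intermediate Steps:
D(c, B) = 3/8 + c/4 (D(c, B) = 3/8 + (c + c)/8 = 3/8 + (2*c)/8 = 3/8 + c/4)
t(a, Z) = (4 + a)/(3 + a)
J(G, p) = 3/8 + G/4 + G*p (J(G, p) = G*p + (3/8 + (G + 0)/4) = G*p + (3/8 + G/4) = 3/8 + G/4 + G*p)
J(t(5, 0), -4)**3 = (3/8 + ((4 + 5)/(3 + 5))/4 + ((4 + 5)/(3 + 5))*(-4))**3 = (3/8 + (9/8)/4 + (9/8)*(-4))**3 = (3/8 + ((1/8)*9)/4 + ((1/8)*9)*(-4))**3 = (3/8 + (1/4)*(9/8) + (9/8)*(-4))**3 = (3/8 + 9/32 - 9/2)**3 = (-123/32)**3 = -1860867/32768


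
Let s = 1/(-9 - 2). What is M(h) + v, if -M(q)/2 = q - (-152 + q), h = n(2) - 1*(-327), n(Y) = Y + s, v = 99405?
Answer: 99101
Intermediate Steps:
s = -1/11 (s = 1/(-11) = -1/11 ≈ -0.090909)
n(Y) = -1/11 + Y (n(Y) = Y - 1/11 = -1/11 + Y)
h = 3618/11 (h = (-1/11 + 2) - 1*(-327) = 21/11 + 327 = 3618/11 ≈ 328.91)
M(q) = -304 (M(q) = -2*(q - (-152 + q)) = -2*(q + (152 - q)) = -2*152 = -304)
M(h) + v = -304 + 99405 = 99101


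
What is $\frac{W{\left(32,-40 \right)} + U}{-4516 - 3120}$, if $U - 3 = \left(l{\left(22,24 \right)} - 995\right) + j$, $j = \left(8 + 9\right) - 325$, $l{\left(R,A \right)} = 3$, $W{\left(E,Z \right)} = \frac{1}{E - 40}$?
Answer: $\frac{10377}{61088} \approx 0.16987$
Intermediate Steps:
$W{\left(E,Z \right)} = \frac{1}{-40 + E}$
$j = -308$ ($j = 17 - 325 = -308$)
$U = -1297$ ($U = 3 + \left(\left(3 - 995\right) - 308\right) = 3 - 1300 = -1297$)
$\frac{W{\left(32,-40 \right)} + U}{-4516 - 3120} = \frac{\frac{1}{-40 + 32} - 1297}{-4516 - 3120} = \frac{\frac{1}{-8} - 1297}{-7636} = \left(- \frac{1}{8} - 1297\right) \left(- \frac{1}{7636}\right) = \left(- \frac{10377}{8}\right) \left(- \frac{1}{7636}\right) = \frac{10377}{61088}$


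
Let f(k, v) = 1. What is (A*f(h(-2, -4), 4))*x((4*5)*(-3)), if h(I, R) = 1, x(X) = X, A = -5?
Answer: 300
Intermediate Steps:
(A*f(h(-2, -4), 4))*x((4*5)*(-3)) = (-5*1)*((4*5)*(-3)) = -100*(-3) = -5*(-60) = 300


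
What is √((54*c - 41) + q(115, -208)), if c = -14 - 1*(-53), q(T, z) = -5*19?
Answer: √1970 ≈ 44.385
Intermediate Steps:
q(T, z) = -95
c = 39 (c = -14 + 53 = 39)
√((54*c - 41) + q(115, -208)) = √((54*39 - 41) - 95) = √((2106 - 41) - 95) = √(2065 - 95) = √1970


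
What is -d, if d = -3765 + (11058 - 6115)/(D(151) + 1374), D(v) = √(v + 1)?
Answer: 3550244589/943862 + 4943*√38/943862 ≈ 3761.4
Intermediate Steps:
D(v) = √(1 + v)
d = -3765 + 4943/(1374 + 2*√38) (d = -3765 + (11058 - 6115)/(√(1 + 151) + 1374) = -3765 + 4943/(√152 + 1374) = -3765 + 4943/(2*√38 + 1374) = -3765 + 4943/(1374 + 2*√38) ≈ -3761.4)
-d = -(-3550244589/943862 - 4943*√38/943862) = 3550244589/943862 + 4943*√38/943862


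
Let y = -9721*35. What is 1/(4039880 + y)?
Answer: 1/3699645 ≈ 2.7030e-7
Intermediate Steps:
y = -340235
1/(4039880 + y) = 1/(4039880 - 340235) = 1/3699645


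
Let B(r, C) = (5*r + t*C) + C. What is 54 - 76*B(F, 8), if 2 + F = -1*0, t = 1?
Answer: -402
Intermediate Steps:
F = -2 (F = -2 - 1*0 = -2 + 0 = -2)
B(r, C) = 2*C + 5*r (B(r, C) = (5*r + 1*C) + C = (5*r + C) + C = (C + 5*r) + C = 2*C + 5*r)
54 - 76*B(F, 8) = 54 - 76*(2*8 + 5*(-2)) = 54 - 76*(16 - 10) = 54 - 76*6 = 54 - 456 = -402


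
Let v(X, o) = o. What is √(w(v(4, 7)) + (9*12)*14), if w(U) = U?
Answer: 7*√31 ≈ 38.974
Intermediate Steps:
√(w(v(4, 7)) + (9*12)*14) = √(7 + (9*12)*14) = √(7 + 108*14) = √(7 + 1512) = √1519 = 7*√31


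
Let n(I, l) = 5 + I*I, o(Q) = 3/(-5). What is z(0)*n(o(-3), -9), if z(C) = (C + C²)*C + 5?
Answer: 134/5 ≈ 26.800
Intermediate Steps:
o(Q) = -⅗ (o(Q) = 3*(-⅕) = -⅗)
n(I, l) = 5 + I²
z(C) = 5 + C*(C + C²) (z(C) = C*(C + C²) + 5 = 5 + C*(C + C²))
z(0)*n(o(-3), -9) = (5 + 0² + 0³)*(5 + (-⅗)²) = (5 + 0 + 0)*(5 + 9/25) = 5*(134/25) = 134/5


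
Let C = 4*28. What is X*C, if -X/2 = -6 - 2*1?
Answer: 1792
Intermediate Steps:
C = 112
X = 16 (X = -2*(-6 - 2*1) = -2*(-6 - 2) = -2*(-8) = 16)
X*C = 16*112 = 1792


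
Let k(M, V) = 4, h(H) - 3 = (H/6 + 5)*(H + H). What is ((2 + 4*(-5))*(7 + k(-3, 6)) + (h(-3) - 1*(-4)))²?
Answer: 47524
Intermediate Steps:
h(H) = 3 + 2*H*(5 + H/6) (h(H) = 3 + (H/6 + 5)*(H + H) = 3 + (H*(⅙) + 5)*(2*H) = 3 + (H/6 + 5)*(2*H) = 3 + (5 + H/6)*(2*H) = 3 + 2*H*(5 + H/6))
((2 + 4*(-5))*(7 + k(-3, 6)) + (h(-3) - 1*(-4)))² = ((2 + 4*(-5))*(7 + 4) + ((3 + 10*(-3) + (⅓)*(-3)²) - 1*(-4)))² = ((2 - 20)*11 + ((3 - 30 + (⅓)*9) + 4))² = (-18*11 + ((3 - 30 + 3) + 4))² = (-198 + (-24 + 4))² = (-198 - 20)² = (-218)² = 47524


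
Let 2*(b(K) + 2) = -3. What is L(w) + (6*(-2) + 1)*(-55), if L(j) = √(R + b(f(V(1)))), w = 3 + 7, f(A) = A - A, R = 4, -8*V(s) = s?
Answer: 605 + √2/2 ≈ 605.71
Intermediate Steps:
V(s) = -s/8
f(A) = 0
b(K) = -7/2 (b(K) = -2 + (½)*(-3) = -2 - 3/2 = -7/2)
w = 10
L(j) = √2/2 (L(j) = √(4 - 7/2) = √(½) = √2/2)
L(w) + (6*(-2) + 1)*(-55) = √2/2 + (6*(-2) + 1)*(-55) = √2/2 + (-12 + 1)*(-55) = √2/2 - 11*(-55) = √2/2 + 605 = 605 + √2/2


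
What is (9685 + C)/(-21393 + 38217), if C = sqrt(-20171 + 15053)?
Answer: 9685/16824 + I*sqrt(5118)/16824 ≈ 0.57567 + 0.0042523*I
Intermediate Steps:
C = I*sqrt(5118) (C = sqrt(-5118) = I*sqrt(5118) ≈ 71.54*I)
(9685 + C)/(-21393 + 38217) = (9685 + I*sqrt(5118))/(-21393 + 38217) = (9685 + I*sqrt(5118))/16824 = (9685 + I*sqrt(5118))*(1/16824) = 9685/16824 + I*sqrt(5118)/16824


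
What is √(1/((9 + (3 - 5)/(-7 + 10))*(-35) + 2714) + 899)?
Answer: 2*√70230137/559 ≈ 29.983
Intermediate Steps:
√(1/((9 + (3 - 5)/(-7 + 10))*(-35) + 2714) + 899) = √(1/((9 - 2/3)*(-35) + 2714) + 899) = √(1/((9 - 2*⅓)*(-35) + 2714) + 899) = √(1/((9 - ⅔)*(-35) + 2714) + 899) = √(1/((25/3)*(-35) + 2714) + 899) = √(1/(-875/3 + 2714) + 899) = √(1/(7267/3) + 899) = √(3/7267 + 899) = √(6533036/7267) = 2*√70230137/559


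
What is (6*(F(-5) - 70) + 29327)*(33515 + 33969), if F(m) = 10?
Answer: 1954809028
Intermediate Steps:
(6*(F(-5) - 70) + 29327)*(33515 + 33969) = (6*(10 - 70) + 29327)*(33515 + 33969) = (6*(-60) + 29327)*67484 = (-360 + 29327)*67484 = 28967*67484 = 1954809028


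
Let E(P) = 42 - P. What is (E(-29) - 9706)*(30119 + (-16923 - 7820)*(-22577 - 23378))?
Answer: -10955907280340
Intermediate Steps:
(E(-29) - 9706)*(30119 + (-16923 - 7820)*(-22577 - 23378)) = ((42 - 1*(-29)) - 9706)*(30119 + (-16923 - 7820)*(-22577 - 23378)) = ((42 + 29) - 9706)*(30119 - 24743*(-45955)) = (71 - 9706)*(30119 + 1137064565) = -9635*1137094684 = -10955907280340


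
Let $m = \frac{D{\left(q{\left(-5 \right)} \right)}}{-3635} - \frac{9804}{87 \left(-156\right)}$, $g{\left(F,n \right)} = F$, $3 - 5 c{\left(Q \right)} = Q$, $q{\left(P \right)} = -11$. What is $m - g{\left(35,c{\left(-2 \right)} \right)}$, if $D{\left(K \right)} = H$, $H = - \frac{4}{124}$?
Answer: $- \frac{4368570949}{127446735} \approx -34.278$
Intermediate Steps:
$H = - \frac{1}{31}$ ($H = \left(-4\right) \frac{1}{124} = - \frac{1}{31} \approx -0.032258$)
$c{\left(Q \right)} = \frac{3}{5} - \frac{Q}{5}$
$D{\left(K \right)} = - \frac{1}{31}$
$m = \frac{92064776}{127446735}$ ($m = - \frac{1}{31 \left(-3635\right)} - \frac{9804}{87 \left(-156\right)} = \left(- \frac{1}{31}\right) \left(- \frac{1}{3635}\right) - \frac{9804}{-13572} = \frac{1}{112685} - - \frac{817}{1131} = \frac{1}{112685} + \frac{817}{1131} = \frac{92064776}{127446735} \approx 0.72238$)
$m - g{\left(35,c{\left(-2 \right)} \right)} = \frac{92064776}{127446735} - 35 = - \frac{4368570949}{127446735}$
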